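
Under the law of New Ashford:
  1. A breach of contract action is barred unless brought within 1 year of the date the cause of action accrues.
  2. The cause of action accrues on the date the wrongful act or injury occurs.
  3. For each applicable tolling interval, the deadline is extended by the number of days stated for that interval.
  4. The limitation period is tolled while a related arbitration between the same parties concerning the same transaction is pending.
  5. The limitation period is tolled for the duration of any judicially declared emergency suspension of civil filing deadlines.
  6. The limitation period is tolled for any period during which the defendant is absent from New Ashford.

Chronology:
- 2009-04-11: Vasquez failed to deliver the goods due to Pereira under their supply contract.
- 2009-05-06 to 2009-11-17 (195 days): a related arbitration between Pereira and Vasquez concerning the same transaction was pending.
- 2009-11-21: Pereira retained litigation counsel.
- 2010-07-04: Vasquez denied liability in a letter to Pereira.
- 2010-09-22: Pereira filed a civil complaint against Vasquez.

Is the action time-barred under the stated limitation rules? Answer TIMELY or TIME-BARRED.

The claim accrued on 2009-04-11, when the wrongful act occurred.
Adding the 1 year base period to 2009-04-11 gives a deadline of 2010-04-11, before any tolling.
Because the pending related arbitration ran from 2009-05-06 to 2009-11-17, the deadline is extended by 195 days to 2010-10-23.
The other events in the timeline have no effect on the limitation period under the stated rules.
Pereira filed on 2010-09-22, before the 2010-10-23 deadline, so the action is timely.

TIMELY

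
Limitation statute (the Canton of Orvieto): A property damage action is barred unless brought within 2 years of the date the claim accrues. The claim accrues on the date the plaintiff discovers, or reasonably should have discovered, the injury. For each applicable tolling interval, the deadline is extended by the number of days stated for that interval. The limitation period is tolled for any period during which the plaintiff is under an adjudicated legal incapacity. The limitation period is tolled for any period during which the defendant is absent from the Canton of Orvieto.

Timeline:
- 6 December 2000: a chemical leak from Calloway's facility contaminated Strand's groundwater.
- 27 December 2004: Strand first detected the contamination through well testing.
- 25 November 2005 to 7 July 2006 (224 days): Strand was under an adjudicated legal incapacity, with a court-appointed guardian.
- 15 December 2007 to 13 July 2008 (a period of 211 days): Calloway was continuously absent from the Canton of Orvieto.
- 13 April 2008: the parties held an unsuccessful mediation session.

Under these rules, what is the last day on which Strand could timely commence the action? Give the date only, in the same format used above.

8 August 2007

The claim did not accrue until Strand discovered the injury on 27 December 2004; the 6 December 2000 act date does not start the clock under the stated rule.
The untolled deadline — 2 years after 27 December 2004 — is 27 December 2006.
The period was tolled for 224 days by the plaintiff's legal incapacity (25 November 2005 to 7 July 2006), pushing the deadline to 8 August 2007.
The defendant's absence from the jurisdiction starting 15 December 2007 came too late — the period had run on 8 August 2007 — and so does not extend the deadline.
Nothing else in the chronology tolls or restarts the period.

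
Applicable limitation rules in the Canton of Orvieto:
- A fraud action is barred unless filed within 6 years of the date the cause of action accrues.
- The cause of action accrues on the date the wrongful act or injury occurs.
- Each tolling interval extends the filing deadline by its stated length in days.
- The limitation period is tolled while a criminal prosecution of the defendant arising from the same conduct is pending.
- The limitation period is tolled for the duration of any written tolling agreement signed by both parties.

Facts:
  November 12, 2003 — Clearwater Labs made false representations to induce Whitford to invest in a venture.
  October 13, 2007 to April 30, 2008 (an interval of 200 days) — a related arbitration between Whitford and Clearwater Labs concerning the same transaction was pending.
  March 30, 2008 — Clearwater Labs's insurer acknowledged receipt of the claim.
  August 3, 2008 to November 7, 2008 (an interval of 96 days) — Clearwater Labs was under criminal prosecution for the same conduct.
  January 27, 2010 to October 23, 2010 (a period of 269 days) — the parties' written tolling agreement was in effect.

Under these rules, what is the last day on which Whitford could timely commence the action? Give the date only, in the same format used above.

November 12, 2010

The cause of action accrued on November 12, 2003, the date of the act.
The untolled deadline — 6 years after November 12, 2003 — is November 12, 2009.
The pending criminal prosecution from August 3, 2008 to November 7, 2008 tolled the period for 96 days, extending the deadline to February 16, 2010.
Because the written tolling agreement ran from January 27, 2010 to October 23, 2010, the deadline is extended by 269 days to November 12, 2010.
Although a pending arbitration ran from October 13, 2007 to April 30, 2008, the stated rules do not make that a tolling event, so it is disregarded.
None of the other events listed affects the running of the period under the stated rules.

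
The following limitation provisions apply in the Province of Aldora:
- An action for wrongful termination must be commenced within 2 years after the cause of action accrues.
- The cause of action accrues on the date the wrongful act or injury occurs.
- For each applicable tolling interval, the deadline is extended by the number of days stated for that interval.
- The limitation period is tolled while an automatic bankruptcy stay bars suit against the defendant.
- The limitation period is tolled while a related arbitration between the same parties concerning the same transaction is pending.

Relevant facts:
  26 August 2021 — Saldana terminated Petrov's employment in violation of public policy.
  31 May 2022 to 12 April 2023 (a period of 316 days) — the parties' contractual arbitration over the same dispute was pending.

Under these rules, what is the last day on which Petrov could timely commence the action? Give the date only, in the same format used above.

The claim accrued on 26 August 2021, when the wrongful act occurred.
Adding the 2 years base period to 26 August 2021 gives a deadline of 26 August 2023, before any tolling.
The period was tolled for 316 days by the pending related arbitration (31 May 2022 to 12 April 2023), pushing the deadline to 7 July 2024.

7 July 2024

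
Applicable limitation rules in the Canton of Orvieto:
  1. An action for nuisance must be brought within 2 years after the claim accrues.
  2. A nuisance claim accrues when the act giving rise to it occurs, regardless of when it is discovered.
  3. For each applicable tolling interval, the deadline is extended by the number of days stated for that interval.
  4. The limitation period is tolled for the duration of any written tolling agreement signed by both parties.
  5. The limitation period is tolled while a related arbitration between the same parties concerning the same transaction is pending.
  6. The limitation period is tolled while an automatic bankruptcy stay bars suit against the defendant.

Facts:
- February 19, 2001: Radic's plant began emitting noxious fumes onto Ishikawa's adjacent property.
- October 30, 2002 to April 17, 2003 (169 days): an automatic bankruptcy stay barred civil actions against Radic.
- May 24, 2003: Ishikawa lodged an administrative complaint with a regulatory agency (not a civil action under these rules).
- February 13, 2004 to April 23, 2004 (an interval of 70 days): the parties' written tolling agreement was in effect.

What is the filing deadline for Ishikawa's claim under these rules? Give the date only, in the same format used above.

The claim accrued on February 19, 2001, when the wrongful act occurred.
Adding the 2 years base period to February 19, 2001 gives a deadline of February 19, 2003, before any tolling.
The automatic bankruptcy stay from October 30, 2002 to April 17, 2003 tolled the period for 169 days, extending the deadline to August 7, 2003.
The written tolling agreement starting February 13, 2004 came too late — the period had run on August 7, 2003 — and so does not extend the deadline.
None of the other events listed affects the running of the period under the stated rules.

August 7, 2003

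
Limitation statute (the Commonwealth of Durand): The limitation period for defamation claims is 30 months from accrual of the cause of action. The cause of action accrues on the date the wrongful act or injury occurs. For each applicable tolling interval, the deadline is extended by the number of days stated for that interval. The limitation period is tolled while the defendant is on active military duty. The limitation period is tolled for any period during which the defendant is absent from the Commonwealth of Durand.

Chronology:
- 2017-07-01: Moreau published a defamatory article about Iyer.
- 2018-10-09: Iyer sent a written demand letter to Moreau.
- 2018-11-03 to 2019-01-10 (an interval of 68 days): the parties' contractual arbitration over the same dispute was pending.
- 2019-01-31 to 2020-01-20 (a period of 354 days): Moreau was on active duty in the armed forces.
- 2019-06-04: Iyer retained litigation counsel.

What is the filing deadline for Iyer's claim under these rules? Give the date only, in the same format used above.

2020-12-20

The limitation period began to run on 2017-07-01.
The untolled deadline — 30 months after 2017-07-01 — is 2020-01-01.
The defendant's active military service from 2019-01-31 to 2020-01-20 tolled the period for 354 days, extending the deadline to 2020-12-20.
No stated provision tolls the period for a pending arbitration, so the interval from 2018-11-03 to 2019-01-10 has no effect on the deadline.
Nothing else in the chronology tolls or restarts the period.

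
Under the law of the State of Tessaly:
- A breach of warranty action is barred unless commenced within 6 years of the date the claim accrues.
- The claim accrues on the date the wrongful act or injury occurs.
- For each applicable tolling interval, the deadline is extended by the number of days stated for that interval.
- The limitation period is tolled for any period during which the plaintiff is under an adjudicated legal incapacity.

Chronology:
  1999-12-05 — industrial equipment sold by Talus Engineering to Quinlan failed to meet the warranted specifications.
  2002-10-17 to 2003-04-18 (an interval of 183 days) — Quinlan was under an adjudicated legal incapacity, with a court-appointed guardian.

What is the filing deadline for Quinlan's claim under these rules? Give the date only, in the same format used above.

2006-06-06

The limitation period began to run on 1999-12-05.
6 years from 1999-12-05 is 2005-12-05.
The period was tolled for 183 days by the plaintiff's legal incapacity (2002-10-17 to 2003-04-18), pushing the deadline to 2006-06-06.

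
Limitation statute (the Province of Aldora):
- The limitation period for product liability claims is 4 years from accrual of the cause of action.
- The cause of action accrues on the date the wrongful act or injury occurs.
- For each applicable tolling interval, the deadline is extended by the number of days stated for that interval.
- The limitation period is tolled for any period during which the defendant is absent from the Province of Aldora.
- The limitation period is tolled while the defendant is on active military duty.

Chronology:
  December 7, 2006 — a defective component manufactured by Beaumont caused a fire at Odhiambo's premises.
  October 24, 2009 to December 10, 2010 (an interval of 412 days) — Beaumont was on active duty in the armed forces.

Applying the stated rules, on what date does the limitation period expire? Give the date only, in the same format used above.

The limitation period began to run on December 7, 2006.
Adding the 4 years base period to December 7, 2006 gives a deadline of December 7, 2010, before any tolling.
The defendant's active military service from October 24, 2009 to December 10, 2010 tolled the period for 412 days, extending the deadline to January 23, 2012.

January 23, 2012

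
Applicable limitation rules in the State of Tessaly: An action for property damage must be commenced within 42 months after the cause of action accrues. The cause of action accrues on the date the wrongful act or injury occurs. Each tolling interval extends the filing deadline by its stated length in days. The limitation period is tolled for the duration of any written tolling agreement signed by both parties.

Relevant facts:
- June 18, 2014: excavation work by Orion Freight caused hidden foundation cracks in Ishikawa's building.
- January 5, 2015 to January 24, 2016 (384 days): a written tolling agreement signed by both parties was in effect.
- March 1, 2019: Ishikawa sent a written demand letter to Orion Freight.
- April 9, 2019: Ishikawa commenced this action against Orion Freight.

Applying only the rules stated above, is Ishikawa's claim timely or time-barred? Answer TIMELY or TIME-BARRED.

The cause of action accrued on June 18, 2014, the date of the act.
The untolled deadline — 42 months after June 18, 2014 — is December 18, 2017.
The period was tolled for 384 days by the written tolling agreement (January 5, 2015 to January 24, 2016), pushing the deadline to January 6, 2019.
Nothing else in the chronology tolls or restarts the period.
The April 9, 2019 filing falls after the January 6, 2019 deadline; the claim is time-barred.

TIME-BARRED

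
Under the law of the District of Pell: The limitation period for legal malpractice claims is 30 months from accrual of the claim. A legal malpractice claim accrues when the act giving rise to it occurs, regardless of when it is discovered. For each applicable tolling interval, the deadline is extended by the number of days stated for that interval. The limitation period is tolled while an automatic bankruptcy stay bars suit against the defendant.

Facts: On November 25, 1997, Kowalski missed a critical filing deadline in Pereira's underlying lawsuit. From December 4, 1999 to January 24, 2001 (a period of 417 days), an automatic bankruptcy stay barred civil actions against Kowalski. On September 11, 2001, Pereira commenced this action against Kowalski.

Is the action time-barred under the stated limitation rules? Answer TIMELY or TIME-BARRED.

The claim accrued on November 25, 1997, when the wrongful act occurred.
Adding the 30 months base period to November 25, 1997 gives a deadline of May 25, 2000, before any tolling.
Because the automatic bankruptcy stay ran from December 4, 1999 to January 24, 2001, the deadline is extended by 417 days to July 16, 2001.
The September 11, 2001 filing falls after the July 16, 2001 deadline; the claim is time-barred.

TIME-BARRED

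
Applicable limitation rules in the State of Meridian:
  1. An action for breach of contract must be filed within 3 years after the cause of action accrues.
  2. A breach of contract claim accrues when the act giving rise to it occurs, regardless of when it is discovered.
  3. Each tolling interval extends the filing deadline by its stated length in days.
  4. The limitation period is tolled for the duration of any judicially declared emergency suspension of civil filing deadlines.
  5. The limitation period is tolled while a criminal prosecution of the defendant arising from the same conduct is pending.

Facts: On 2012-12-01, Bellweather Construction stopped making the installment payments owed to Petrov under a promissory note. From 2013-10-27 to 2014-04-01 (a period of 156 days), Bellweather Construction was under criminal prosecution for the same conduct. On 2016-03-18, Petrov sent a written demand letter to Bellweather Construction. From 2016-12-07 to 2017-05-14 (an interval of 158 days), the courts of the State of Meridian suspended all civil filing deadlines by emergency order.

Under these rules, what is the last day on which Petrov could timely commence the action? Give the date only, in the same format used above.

2016-05-05

The limitation period began to run on 2012-12-01.
The untolled deadline — 3 years after 2012-12-01 — is 2015-12-01.
Because the pending criminal prosecution ran from 2013-10-27 to 2014-04-01, the deadline is extended by 156 days to 2016-05-05.
By the time the emergency suspension of filing deadlines began on 2016-12-07, the limitation period had already expired on 2016-05-05; that interval cannot revive it.
None of the other events listed affects the running of the period under the stated rules.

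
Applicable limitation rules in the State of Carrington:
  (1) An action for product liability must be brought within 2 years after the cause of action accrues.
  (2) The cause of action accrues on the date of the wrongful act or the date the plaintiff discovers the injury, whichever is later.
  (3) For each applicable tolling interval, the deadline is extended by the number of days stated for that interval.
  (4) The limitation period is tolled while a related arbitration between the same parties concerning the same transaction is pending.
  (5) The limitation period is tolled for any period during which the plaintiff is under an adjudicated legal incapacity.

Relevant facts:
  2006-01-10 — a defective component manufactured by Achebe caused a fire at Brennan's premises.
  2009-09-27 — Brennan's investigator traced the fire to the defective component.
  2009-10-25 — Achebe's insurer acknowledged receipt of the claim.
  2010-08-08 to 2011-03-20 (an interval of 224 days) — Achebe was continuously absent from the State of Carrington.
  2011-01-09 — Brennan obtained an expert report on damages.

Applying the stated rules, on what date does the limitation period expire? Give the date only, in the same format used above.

The claim accrued on 2009-09-27 — the later of the 2006-01-10 act and the 2009-09-27 discovery.
The untolled deadline — 2 years after 2009-09-27 — is 2011-09-27.
Although the defendant's absence ran from 2010-08-08 to 2011-03-20, the stated rules do not make that a tolling event, so it is disregarded.
The other events in the timeline have no effect on the limitation period under the stated rules.

2011-09-27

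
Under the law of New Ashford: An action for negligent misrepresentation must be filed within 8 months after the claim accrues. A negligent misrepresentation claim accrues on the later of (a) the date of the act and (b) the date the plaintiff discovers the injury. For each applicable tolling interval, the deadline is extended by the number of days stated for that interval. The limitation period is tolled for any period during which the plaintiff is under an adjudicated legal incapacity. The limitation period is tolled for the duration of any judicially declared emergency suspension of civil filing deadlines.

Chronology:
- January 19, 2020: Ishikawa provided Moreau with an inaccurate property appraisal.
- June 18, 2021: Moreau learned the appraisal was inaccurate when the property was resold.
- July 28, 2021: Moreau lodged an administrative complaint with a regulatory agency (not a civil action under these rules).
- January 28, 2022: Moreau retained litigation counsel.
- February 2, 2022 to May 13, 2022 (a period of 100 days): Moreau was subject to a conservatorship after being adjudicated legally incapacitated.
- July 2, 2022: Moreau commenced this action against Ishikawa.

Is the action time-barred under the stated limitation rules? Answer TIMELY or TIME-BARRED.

TIME-BARRED

Because discovery on June 18, 2021 post-dates the January 19, 2020 act, accrual under the later-of rule falls on June 18, 2021.
The untolled deadline — 8 months after June 18, 2021 — is February 18, 2022.
Because the plaintiff's legal incapacity ran from February 2, 2022 to May 13, 2022, the deadline is extended by 100 days to May 29, 2022.
The other events in the timeline have no effect on the limitation period under the stated rules.
The July 2, 2022 filing falls after the May 29, 2022 deadline; the claim is time-barred.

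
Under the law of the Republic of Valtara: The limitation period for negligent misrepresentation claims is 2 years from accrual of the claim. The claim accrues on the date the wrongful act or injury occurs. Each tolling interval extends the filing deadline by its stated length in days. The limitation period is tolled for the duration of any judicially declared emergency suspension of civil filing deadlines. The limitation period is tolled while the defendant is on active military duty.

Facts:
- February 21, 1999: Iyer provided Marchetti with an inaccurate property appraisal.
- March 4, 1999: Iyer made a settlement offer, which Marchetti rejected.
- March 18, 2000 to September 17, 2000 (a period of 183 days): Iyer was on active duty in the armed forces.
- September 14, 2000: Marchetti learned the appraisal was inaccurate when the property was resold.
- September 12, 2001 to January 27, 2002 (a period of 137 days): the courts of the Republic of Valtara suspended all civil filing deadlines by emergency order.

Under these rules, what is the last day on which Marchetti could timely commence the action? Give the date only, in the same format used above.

The claim accrued on February 21, 1999, when the wrongful act occurred; under the stated occurrence rule the September 14, 2000 discovery does not delay accrual.
2 years from February 21, 1999 is February 21, 2001.
The defendant's active military service from March 18, 2000 to September 17, 2000 tolled the period for 183 days, extending the deadline to August 23, 2001.
By the time the emergency suspension of filing deadlines began on September 12, 2001, the limitation period had already expired on August 23, 2001; that interval cannot revive it.
Nothing else in the chronology tolls or restarts the period.

August 23, 2001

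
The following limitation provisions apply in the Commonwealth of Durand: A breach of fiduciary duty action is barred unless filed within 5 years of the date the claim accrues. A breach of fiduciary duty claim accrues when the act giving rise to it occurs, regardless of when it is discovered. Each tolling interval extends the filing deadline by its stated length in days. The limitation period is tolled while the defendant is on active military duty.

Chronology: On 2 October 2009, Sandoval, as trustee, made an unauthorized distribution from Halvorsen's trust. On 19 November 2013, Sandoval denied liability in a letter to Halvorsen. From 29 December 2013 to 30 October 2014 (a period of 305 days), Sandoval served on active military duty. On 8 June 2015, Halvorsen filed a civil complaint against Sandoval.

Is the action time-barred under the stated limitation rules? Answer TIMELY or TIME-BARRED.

TIMELY

The limitation period began to run on 2 October 2009.
5 years from 2 October 2009 is 2 October 2014.
Because the defendant's active military service ran from 29 December 2013 to 30 October 2014, the deadline is extended by 305 days to 3 August 2015.
The other events in the timeline have no effect on the limitation period under the stated rules.
The 8 June 2015 filing precedes the 3 August 2015 deadline; the claim is timely.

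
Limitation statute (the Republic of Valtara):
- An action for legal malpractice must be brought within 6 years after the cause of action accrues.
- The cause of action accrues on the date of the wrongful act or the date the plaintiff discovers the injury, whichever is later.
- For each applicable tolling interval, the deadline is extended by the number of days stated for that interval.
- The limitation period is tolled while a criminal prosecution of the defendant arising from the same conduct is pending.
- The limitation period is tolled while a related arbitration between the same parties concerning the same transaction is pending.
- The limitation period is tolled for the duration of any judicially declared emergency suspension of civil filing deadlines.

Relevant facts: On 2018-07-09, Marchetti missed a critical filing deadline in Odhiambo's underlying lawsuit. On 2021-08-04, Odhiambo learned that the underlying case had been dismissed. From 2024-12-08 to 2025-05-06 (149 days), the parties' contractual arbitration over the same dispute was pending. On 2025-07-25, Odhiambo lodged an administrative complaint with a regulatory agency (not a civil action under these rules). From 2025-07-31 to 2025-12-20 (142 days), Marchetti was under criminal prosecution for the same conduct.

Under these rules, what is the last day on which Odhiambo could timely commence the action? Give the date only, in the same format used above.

2028-05-21

Taking the later of the act (2018-07-09) and discovery (2021-08-04), the claim accrued on 2021-08-04.
6 years from 2021-08-04 is 2027-08-04.
The period was tolled for 149 days by the pending related arbitration (2024-12-08 to 2025-05-06), pushing the deadline to 2027-12-31.
The pending criminal prosecution from 2025-07-31 to 2025-12-20 tolled the period for 142 days, extending the deadline to 2028-05-21.
None of the other events listed affects the running of the period under the stated rules.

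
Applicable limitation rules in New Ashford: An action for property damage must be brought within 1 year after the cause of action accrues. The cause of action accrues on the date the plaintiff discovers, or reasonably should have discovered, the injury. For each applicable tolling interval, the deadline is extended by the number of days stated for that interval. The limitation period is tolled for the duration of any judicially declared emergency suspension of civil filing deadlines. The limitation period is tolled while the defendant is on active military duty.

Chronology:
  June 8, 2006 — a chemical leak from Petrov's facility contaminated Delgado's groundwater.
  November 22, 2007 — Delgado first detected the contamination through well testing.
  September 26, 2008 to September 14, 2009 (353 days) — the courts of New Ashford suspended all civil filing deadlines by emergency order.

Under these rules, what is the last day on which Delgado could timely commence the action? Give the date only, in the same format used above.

November 10, 2009

Under the discovery rule, the claim accrued on November 22, 2007, when Delgado discovered the injury — not on the June 8, 2006 date of the underlying act.
The untolled deadline — 1 year after November 22, 2007 — is November 22, 2008.
The period was tolled for 353 days by the emergency suspension of filing deadlines (September 26, 2008 to September 14, 2009), pushing the deadline to November 10, 2009.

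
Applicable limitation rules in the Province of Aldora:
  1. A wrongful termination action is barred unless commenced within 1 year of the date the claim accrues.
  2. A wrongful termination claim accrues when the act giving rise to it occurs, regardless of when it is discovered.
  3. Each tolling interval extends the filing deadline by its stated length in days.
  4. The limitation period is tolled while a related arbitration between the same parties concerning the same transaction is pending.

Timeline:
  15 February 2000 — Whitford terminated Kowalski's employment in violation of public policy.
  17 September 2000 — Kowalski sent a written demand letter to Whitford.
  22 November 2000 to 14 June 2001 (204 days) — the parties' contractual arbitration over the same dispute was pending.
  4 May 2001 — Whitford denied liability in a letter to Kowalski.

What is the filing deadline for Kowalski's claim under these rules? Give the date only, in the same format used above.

7 September 2001

The limitation period began to run on 15 February 2000.
Adding the 1 year base period to 15 February 2000 gives a deadline of 15 February 2001, before any tolling.
The period was tolled for 204 days by the pending related arbitration (22 November 2000 to 14 June 2001), pushing the deadline to 7 September 2001.
The other events in the timeline have no effect on the limitation period under the stated rules.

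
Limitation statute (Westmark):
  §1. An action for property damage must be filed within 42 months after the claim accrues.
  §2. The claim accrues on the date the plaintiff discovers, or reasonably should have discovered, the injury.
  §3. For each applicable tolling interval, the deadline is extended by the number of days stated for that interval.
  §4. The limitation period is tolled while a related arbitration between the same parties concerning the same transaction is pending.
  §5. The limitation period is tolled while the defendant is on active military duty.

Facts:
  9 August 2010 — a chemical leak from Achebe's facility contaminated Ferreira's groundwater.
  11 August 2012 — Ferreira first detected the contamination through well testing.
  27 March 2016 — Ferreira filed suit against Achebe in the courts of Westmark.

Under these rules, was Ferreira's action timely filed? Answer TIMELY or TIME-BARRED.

The claim did not accrue until Ferreira discovered the injury on 11 August 2012; the 9 August 2010 act date does not start the clock under the stated rule.
Adding the 42 months base period to 11 August 2012 gives a deadline of 11 February 2016, before any tolling.
The 27 March 2016 filing falls after the 11 February 2016 deadline; the claim is time-barred.

TIME-BARRED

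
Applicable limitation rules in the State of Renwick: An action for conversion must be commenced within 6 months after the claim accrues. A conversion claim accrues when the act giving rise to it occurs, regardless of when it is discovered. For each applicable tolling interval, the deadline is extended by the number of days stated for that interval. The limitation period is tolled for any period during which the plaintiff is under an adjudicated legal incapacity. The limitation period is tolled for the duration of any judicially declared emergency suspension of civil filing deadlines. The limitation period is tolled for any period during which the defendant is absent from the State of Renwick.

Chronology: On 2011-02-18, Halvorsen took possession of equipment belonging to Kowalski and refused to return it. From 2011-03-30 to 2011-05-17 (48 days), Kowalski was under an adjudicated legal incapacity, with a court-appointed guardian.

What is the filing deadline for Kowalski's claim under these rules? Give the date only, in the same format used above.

The limitation period began to run on 2011-02-18.
6 months from 2011-02-18 is 2011-08-18.
The period was tolled for 48 days by the plaintiff's legal incapacity (2011-03-30 to 2011-05-17), pushing the deadline to 2011-10-05.

2011-10-05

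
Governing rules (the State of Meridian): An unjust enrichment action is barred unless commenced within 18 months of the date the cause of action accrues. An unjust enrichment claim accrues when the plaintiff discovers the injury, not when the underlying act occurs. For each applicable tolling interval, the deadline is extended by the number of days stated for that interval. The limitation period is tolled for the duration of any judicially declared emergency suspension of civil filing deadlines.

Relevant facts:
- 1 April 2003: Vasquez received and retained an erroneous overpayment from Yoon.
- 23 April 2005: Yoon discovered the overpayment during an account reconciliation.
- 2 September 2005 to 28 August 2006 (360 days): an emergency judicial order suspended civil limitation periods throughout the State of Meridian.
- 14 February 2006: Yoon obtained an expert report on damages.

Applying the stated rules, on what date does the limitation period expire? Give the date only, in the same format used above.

18 October 2007

The claim did not accrue until Yoon discovered the injury on 23 April 2005; the 1 April 2003 act date does not start the clock under the stated rule.
The untolled deadline — 18 months after 23 April 2005 — is 23 October 2006.
Because the emergency suspension of filing deadlines ran from 2 September 2005 to 28 August 2006, the deadline is extended by 360 days to 18 October 2007.
The other events in the timeline have no effect on the limitation period under the stated rules.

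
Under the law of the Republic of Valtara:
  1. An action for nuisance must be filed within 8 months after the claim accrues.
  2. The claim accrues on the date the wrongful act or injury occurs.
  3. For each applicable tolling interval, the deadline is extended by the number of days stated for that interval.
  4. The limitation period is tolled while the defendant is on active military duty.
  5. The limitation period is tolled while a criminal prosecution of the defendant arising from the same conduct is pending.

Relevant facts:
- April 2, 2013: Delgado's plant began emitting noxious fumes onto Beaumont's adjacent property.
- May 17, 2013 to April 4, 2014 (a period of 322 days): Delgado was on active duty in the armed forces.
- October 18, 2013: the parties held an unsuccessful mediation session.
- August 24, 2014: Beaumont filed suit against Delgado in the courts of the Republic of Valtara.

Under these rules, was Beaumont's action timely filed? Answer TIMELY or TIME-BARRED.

TIMELY

The claim accrued on April 2, 2013, the date of the act.
8 months from April 2, 2013 is December 2, 2013.
Because the defendant's active military service ran from May 17, 2013 to April 4, 2014, the deadline is extended by 322 days to October 20, 2014.
None of the other events listed affects the running of the period under the stated rules.
Filing on August 24, 2014 beat the October 20, 2014 deadline — the action is timely.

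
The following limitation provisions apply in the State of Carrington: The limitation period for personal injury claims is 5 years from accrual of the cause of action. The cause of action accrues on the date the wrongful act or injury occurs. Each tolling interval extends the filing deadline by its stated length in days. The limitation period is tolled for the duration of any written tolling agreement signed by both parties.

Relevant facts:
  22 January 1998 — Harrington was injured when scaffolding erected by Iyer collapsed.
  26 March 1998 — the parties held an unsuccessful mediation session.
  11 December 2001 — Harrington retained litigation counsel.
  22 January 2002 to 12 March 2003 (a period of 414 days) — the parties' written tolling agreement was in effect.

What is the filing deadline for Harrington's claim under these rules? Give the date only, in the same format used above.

The limitation period began to run on 22 January 1998.
5 years from 22 January 1998 is 22 January 2003.
Because the written tolling agreement ran from 22 January 2002 to 12 March 2003, the deadline is extended by 414 days to 11 March 2004.
The other events in the timeline have no effect on the limitation period under the stated rules.

11 March 2004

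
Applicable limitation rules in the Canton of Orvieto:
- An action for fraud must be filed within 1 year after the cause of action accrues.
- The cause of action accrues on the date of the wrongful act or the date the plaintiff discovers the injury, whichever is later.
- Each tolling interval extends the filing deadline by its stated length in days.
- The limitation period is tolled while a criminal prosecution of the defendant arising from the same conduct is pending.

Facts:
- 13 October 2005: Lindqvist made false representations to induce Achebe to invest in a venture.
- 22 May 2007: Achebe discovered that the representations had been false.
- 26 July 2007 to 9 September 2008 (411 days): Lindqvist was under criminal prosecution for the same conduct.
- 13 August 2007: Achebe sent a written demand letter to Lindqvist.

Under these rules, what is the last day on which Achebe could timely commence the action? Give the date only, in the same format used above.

7 July 2009

Taking the later of the act (13 October 2005) and discovery (22 May 2007), the claim accrued on 22 May 2007.
Adding the 1 year base period to 22 May 2007 gives a deadline of 22 May 2008, before any tolling.
The period was tolled for 411 days by the pending criminal prosecution (26 July 2007 to 9 September 2008), pushing the deadline to 7 July 2009.
Nothing else in the chronology tolls or restarts the period.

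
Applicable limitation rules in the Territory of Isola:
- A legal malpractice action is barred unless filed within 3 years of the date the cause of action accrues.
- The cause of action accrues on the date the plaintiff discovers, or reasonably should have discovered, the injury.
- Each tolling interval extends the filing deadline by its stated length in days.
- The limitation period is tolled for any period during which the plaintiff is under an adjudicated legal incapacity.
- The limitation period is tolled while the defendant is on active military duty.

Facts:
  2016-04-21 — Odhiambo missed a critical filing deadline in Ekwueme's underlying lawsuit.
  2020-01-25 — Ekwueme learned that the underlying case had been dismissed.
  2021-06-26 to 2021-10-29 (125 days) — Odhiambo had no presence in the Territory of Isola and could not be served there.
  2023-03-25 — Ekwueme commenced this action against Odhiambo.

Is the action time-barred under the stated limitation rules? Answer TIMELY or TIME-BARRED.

The claim did not accrue until Ekwueme discovered the injury on 2020-01-25; the 2016-04-21 act date does not start the clock under the stated rule.
3 years from 2020-01-25 is 2023-01-25.
Although the defendant's absence ran from 2021-06-26 to 2021-10-29, the stated rules do not make that a tolling event, so it is disregarded.
The 2023-03-25 filing falls after the 2023-01-25 deadline; the claim is time-barred.

TIME-BARRED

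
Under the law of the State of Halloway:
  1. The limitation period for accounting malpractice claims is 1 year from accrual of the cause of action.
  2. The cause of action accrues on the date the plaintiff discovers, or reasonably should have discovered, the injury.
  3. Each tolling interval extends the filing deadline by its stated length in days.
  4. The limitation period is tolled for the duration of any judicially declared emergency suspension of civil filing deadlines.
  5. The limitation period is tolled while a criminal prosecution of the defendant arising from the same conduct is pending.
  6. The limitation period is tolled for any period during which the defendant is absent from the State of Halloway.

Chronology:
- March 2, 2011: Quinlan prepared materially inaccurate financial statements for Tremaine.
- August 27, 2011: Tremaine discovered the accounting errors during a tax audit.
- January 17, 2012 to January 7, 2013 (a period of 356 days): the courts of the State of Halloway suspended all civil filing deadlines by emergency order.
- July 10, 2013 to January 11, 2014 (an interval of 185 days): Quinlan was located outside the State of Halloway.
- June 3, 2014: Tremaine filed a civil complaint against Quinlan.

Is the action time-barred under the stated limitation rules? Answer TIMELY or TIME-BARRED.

TIME-BARRED

Under the discovery rule, the claim accrued on August 27, 2011, when Tremaine discovered the injury — not on the March 2, 2011 date of the underlying act.
1 year from August 27, 2011 is August 27, 2012.
The period was tolled for 356 days by the emergency suspension of filing deadlines (January 17, 2012 to January 7, 2013), pushing the deadline to August 18, 2013.
The defendant's absence from the jurisdiction from July 10, 2013 to January 11, 2014 tolled the period for 185 days, extending the deadline to February 19, 2014.
Filing on June 3, 2014 missed the February 19, 2014 deadline — the action is time-barred.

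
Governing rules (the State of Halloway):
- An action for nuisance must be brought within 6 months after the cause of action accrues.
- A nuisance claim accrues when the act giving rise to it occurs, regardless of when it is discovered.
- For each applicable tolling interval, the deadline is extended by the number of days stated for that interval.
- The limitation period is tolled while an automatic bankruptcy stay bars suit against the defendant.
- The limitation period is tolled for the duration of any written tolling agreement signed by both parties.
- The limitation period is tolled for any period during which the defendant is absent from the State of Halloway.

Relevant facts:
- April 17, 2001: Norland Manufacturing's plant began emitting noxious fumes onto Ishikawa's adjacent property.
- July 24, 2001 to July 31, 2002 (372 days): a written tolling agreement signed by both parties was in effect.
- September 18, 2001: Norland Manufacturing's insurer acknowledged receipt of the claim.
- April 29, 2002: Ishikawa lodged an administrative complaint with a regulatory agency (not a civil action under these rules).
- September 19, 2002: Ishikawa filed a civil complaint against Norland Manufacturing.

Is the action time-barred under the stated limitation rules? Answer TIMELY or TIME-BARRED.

The limitation period began to run on April 17, 2001.
6 months from April 17, 2001 is October 17, 2001.
The written tolling agreement from July 24, 2001 to July 31, 2002 tolled the period for 372 days, extending the deadline to October 24, 2002.
The other events in the timeline have no effect on the limitation period under the stated rules.
Ishikawa filed on September 19, 2002, before the October 24, 2002 deadline, so the action is timely.

TIMELY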